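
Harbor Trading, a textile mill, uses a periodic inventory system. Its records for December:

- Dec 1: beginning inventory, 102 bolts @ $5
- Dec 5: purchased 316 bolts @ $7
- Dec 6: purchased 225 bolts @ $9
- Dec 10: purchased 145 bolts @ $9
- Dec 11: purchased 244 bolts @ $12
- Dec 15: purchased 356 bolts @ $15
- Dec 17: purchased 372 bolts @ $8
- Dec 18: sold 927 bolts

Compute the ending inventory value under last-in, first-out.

Dec 18, 927 sold [LIFO — newest first]: 372 @ $8 + 356 @ $15 + 199 @ $12 = $10,704
Ending inventory: 102 @ $5 + 316 @ $7 + 225 @ $9 + 145 @ $9 + 45 @ $12 = $6,592
Check: goods available $17,296 = COGS $10,704 + ending $6,592

Ending inventory = $6,592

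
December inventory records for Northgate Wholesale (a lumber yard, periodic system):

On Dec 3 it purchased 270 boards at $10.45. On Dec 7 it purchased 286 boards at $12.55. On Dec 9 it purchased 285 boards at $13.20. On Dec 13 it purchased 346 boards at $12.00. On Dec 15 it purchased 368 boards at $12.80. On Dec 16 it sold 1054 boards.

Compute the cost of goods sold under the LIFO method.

Dec 16, 1054 sold [LIFO — newest first]: 368 @ $12.80 + 346 @ $12.00 + 285 @ $13.20 + 55 @ $12.55 = $13,314.65
Ending inventory: 270 @ $10.45 + 231 @ $12.55 = $5,720.55

COGS = $13,314.65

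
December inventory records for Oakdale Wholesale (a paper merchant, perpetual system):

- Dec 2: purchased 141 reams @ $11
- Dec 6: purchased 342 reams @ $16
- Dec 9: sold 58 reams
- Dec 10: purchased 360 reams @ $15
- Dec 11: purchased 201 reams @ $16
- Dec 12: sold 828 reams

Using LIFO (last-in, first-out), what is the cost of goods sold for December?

Dec 9, 58 sold [LIFO — newest first]: 58 @ $16 = $928
Dec 12, 828 sold [LIFO — newest first]: 201 @ $16 + 360 @ $15 + 267 @ $16 = $12,888
Total COGS = $928 + $12,888 = $13,816
Ending inventory: 141 @ $11 + 17 @ $16 = $1,823

COGS = $13,816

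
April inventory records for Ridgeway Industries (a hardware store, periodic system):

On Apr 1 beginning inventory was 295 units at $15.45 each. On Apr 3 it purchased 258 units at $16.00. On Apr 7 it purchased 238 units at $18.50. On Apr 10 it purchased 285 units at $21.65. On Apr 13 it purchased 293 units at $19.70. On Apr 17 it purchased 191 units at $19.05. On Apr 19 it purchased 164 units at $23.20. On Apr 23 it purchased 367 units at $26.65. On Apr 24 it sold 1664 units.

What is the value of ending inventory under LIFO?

Ending inventory = $6,669.75

Apr 24, 1664 sold [LIFO — newest first]: 367 @ $26.65 + 164 @ $23.20 + 191 @ $19.05 + 293 @ $19.70 + 285 @ $21.65 + 238 @ $18.50 + 126 @ $16.00 = $35,585.25
Ending inventory: 295 @ $15.45 + 132 @ $16.00 = $6,669.75
Check: goods available $42,255.00 = COGS $35,585.25 + ending $6,669.75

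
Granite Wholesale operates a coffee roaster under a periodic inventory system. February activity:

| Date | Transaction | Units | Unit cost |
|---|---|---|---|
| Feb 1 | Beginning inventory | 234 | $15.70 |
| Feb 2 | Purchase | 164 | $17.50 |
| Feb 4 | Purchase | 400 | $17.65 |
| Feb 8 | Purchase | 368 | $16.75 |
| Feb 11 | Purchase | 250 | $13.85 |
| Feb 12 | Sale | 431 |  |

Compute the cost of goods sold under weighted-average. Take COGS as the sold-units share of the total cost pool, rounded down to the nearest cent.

COGS = $7,070.80

Feb 12, sell 431: 431/1416 × $23,230.30 → $7,070.80
Ending inventory (cost pool remaining) = $16,159.50
Check: goods available $23,230.30 = COGS $7,070.80 + ending $16,159.50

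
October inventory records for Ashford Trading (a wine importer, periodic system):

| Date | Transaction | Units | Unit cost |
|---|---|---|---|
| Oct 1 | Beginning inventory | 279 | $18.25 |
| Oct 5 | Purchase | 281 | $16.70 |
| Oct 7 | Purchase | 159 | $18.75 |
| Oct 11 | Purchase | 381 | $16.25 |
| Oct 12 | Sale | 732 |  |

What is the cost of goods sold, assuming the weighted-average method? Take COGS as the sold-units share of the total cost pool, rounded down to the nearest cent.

Oct 12, sell 732: 732/1100 × $18,956.95 → $12,614.98
Ending inventory (cost pool remaining) = $6,341.97

COGS = $12,614.98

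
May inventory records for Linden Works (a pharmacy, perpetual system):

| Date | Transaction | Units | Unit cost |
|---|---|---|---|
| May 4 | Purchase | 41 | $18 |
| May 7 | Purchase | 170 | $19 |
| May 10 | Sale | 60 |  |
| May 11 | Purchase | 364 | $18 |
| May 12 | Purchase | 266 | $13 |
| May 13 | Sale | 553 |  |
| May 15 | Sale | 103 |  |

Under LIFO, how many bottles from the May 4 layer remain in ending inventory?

41

May 10, 60 sold [LIFO — newest first]: 60 @ $19 = $1,140
May 13, 553 sold [LIFO — newest first]: 266 @ $13 + 287 @ $18 = $8,624
May 15, 103 sold [LIFO — newest first]: 77 @ $18 + 26 @ $19 = $1,880
Total COGS = $1,140 + $8,624 + $1,880 = $11,644
Ending inventory: 41 @ $18 + 84 @ $19 = $2,334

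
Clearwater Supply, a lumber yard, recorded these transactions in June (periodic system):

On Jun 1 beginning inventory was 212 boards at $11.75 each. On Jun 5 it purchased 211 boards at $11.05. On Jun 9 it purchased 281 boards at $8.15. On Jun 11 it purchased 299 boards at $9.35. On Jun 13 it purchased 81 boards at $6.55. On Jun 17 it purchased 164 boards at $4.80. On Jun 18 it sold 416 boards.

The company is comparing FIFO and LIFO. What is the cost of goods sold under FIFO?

COGS = $4,745.20

FIFO COGS: 212 @ $11.75 + 204 @ $11.05 = $4,745.20
LIFO COGS: 164 @ $4.80 + 81 @ $6.55 + 171 @ $9.35 = $2,916.60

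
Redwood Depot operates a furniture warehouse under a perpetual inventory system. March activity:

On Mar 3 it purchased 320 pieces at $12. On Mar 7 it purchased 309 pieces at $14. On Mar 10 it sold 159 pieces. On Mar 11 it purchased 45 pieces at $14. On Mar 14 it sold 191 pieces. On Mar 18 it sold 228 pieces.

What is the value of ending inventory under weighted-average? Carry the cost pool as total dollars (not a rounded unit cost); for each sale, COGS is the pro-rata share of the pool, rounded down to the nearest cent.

After Mar 3: 320 on hand, pool $3,840.00 (≈ $12.0000 each)
After Mar 7: 629 on hand, pool $8,166.00 (≈ $12.9825 each)
Mar 10, sell 159: 159/629 × $8,166.00 → $2,064.21
After Mar 11: 515 on hand, pool $6,731.79 (≈ $13.0714 each)
Mar 14, sell 191: 191/515 × $6,731.79 → $2,496.64
Mar 18, sell 228: 228/324 × $4,235.15 → $2,980.29
Total COGS = $2,064.21 + $2,496.64 + $2,980.29 = $7,541.14
Ending inventory (cost pool remaining) = $1,254.86

Ending inventory = $1,254.86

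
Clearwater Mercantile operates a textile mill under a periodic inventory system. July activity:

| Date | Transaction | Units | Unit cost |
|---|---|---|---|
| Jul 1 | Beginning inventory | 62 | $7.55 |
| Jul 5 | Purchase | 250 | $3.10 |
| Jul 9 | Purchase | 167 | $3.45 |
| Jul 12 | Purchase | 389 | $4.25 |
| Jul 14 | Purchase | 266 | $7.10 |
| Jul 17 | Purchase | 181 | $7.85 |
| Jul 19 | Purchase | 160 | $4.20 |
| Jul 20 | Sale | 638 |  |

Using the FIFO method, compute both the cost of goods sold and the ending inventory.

Jul 20, 638 sold [FIFO — oldest first]: 62 @ $7.55 + 250 @ $3.10 + 167 @ $3.45 + 159 @ $4.25 = $2,495.00
Ending inventory: 230 @ $4.25 + 266 @ $7.10 + 181 @ $7.85 + 160 @ $4.20 = $4,958.95
Check: goods available $7,453.95 = COGS $2,495.00 + ending $4,958.95

COGS = $2,495.00; ending inventory = $4,958.95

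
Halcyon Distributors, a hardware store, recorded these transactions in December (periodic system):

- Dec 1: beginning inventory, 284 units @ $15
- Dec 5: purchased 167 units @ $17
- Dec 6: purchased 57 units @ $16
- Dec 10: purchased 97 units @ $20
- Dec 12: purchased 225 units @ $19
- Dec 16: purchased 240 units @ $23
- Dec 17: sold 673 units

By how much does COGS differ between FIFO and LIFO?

$2,322

FIFO COGS: 284 @ $15 + 167 @ $17 + 57 @ $16 + 97 @ $20 + 68 @ $19 = $11,243
LIFO COGS: 240 @ $23 + 225 @ $19 + 97 @ $20 + 57 @ $16 + 54 @ $17 = $13,565
Difference = |$11,243 − $13,565| = $2,322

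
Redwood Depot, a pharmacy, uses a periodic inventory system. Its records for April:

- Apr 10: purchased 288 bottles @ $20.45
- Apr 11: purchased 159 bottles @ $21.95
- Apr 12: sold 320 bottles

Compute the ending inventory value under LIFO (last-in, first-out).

Ending inventory = $2,597.15

Apr 12, 320 sold [LIFO — newest first]: 159 @ $21.95 + 161 @ $20.45 = $6,782.50
Ending inventory: 127 @ $20.45 = $2,597.15
Check: goods available $9,379.65 = COGS $6,782.50 + ending $2,597.15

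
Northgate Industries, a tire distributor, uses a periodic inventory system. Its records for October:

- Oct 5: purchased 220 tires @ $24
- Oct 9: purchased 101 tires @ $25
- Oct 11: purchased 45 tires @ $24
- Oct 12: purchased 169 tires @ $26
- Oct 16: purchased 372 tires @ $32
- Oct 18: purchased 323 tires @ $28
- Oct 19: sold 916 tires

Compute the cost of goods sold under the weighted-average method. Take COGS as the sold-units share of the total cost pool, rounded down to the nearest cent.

COGS = $25,489.37

Oct 19, sell 916: 916/1230 × $34,227.00 → $25,489.37
Ending inventory (cost pool remaining) = $8,737.63
Check: goods available $34,227.00 = COGS $25,489.37 + ending $8,737.63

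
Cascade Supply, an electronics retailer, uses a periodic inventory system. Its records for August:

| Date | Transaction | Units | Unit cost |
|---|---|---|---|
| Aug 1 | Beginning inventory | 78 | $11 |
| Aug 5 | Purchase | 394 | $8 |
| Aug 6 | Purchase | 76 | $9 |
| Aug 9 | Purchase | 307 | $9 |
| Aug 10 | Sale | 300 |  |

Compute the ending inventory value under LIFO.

Aug 10, 300 sold [LIFO — newest first]: 300 @ $9 = $2,700
Ending inventory: 78 @ $11 + 394 @ $8 + 76 @ $9 + 7 @ $9 = $4,757
Check: goods available $7,457 = COGS $2,700 + ending $4,757

Ending inventory = $4,757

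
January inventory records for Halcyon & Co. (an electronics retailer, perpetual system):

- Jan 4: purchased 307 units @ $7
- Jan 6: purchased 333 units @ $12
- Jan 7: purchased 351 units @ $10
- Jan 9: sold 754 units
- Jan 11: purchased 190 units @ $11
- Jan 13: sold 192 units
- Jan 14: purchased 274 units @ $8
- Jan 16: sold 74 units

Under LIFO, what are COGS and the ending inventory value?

COGS = $10,692; ending inventory = $3,245

Jan 9, 754 sold [LIFO — newest first]: 351 @ $10 + 333 @ $12 + 70 @ $7 = $7,996
Jan 13, 192 sold [LIFO — newest first]: 190 @ $11 + 2 @ $7 = $2,104
Jan 16, 74 sold [LIFO — newest first]: 74 @ $8 = $592
Total COGS = $7,996 + $2,104 + $592 = $10,692
Ending inventory: 235 @ $7 + 200 @ $8 = $3,245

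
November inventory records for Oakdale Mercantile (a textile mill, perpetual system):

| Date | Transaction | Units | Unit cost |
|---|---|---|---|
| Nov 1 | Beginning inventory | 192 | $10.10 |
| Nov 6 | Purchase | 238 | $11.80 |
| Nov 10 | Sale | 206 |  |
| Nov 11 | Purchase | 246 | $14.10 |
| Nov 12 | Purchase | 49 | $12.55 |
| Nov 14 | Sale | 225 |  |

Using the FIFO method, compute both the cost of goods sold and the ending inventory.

COGS = $4,761.70; ending inventory = $4,069.45

Nov 10, 206 sold [FIFO — oldest first]: 192 @ $10.10 + 14 @ $11.80 = $2,104.40
Nov 14, 225 sold [FIFO — oldest first]: 224 @ $11.80 + 1 @ $14.10 = $2,657.30
Total COGS = $2,104.40 + $2,657.30 = $4,761.70
Ending inventory: 245 @ $14.10 + 49 @ $12.55 = $4,069.45
Check: goods available $8,831.15 = COGS $4,761.70 + ending $4,069.45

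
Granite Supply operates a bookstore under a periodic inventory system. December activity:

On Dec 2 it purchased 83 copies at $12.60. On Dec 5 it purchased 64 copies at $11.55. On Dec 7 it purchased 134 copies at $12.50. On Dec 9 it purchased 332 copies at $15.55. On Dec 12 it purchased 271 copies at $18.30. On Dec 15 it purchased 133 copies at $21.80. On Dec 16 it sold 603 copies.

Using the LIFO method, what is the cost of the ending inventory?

Ending inventory = $5,528.15

Dec 16, 603 sold [LIFO — newest first]: 133 @ $21.80 + 271 @ $18.30 + 199 @ $15.55 = $10,953.15
Ending inventory: 83 @ $12.60 + 64 @ $11.55 + 134 @ $12.50 + 133 @ $15.55 = $5,528.15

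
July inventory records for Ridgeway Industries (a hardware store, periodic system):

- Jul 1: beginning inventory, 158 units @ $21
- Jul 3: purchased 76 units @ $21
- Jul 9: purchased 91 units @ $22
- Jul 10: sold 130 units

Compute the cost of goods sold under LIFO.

Jul 10, 130 sold [LIFO — newest first]: 91 @ $22 + 39 @ $21 = $2,821
Ending inventory: 158 @ $21 + 37 @ $21 = $4,095
Check: goods available $6,916 = COGS $2,821 + ending $4,095

COGS = $2,821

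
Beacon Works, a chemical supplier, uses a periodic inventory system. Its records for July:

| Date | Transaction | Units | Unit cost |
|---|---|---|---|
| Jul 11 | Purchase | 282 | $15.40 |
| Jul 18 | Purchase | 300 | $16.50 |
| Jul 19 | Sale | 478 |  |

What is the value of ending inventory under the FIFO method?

Ending inventory = $1,716.00

Jul 19, 478 sold [FIFO — oldest first]: 282 @ $15.40 + 196 @ $16.50 = $7,576.80
Ending inventory: 104 @ $16.50 = $1,716.00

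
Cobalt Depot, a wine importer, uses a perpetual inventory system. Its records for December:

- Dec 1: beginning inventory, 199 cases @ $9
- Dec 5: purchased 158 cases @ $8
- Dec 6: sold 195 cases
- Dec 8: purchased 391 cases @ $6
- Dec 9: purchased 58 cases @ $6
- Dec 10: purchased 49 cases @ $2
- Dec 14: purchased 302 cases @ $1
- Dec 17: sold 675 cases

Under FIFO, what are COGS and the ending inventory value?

COGS = $5,862; ending inventory = $287

Dec 6, 195 sold [FIFO — oldest first]: 195 @ $9 = $1,755
Dec 17, 675 sold [FIFO — oldest first]: 4 @ $9 + 158 @ $8 + 391 @ $6 + 58 @ $6 + 49 @ $2 + 15 @ $1 = $4,107
Total COGS = $1,755 + $4,107 = $5,862
Ending inventory: 287 @ $1 = $287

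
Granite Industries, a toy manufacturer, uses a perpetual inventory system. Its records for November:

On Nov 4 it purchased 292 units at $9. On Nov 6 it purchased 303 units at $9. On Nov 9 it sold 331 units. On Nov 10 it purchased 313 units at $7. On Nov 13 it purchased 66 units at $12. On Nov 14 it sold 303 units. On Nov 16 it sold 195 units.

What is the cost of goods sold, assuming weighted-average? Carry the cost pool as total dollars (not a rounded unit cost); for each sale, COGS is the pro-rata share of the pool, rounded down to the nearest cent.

COGS = $7,129.51

After Nov 4: 292 on hand, pool $2,628.00 (≈ $9.0000 each)
After Nov 6: 595 on hand, pool $5,355.00 (≈ $9.0000 each)
Nov 9, sell 331: 331/595 × $5,355.00 → $2,979.00
After Nov 10: 577 on hand, pool $4,567.00 (≈ $7.9151 each)
After Nov 13: 643 on hand, pool $5,359.00 (≈ $8.3344 each)
Nov 14, sell 303: 303/643 × $5,359.00 → $2,525.31
Nov 16, sell 195: 195/340 × $2,833.69 → $1,625.20
Total COGS = $2,979.00 + $2,525.31 + $1,625.20 = $7,129.51
Ending inventory (cost pool remaining) = $1,208.49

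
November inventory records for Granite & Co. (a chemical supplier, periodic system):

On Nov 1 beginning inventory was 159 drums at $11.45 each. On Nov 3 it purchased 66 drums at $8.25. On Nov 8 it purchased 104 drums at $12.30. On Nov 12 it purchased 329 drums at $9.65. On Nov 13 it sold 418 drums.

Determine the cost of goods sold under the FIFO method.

Nov 13, 418 sold [FIFO — oldest first]: 159 @ $11.45 + 66 @ $8.25 + 104 @ $12.30 + 89 @ $9.65 = $4,503.10
Ending inventory: 240 @ $9.65 = $2,316.00

COGS = $4,503.10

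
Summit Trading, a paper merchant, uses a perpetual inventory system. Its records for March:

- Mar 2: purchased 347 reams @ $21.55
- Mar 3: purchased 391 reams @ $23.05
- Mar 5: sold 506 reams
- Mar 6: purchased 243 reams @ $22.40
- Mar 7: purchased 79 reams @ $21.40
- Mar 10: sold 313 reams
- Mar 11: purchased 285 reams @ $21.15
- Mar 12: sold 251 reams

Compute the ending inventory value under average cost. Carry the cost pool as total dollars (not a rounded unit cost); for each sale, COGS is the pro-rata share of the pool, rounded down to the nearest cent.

Ending inventory = $5,952.87

After Mar 2: 347 on hand, pool $7,477.85 (≈ $21.5500 each)
After Mar 3: 738 on hand, pool $16,490.40 (≈ $22.3447 each)
Mar 5, sell 506: 506/738 × $16,490.40 → $11,306.42
After Mar 6: 475 on hand, pool $10,627.18 (≈ $22.3730 each)
After Mar 7: 554 on hand, pool $12,317.78 (≈ $22.2343 each)
Mar 10, sell 313: 313/554 × $12,317.78 → $6,959.32
After Mar 11: 526 on hand, pool $11,386.21 (≈ $21.6468 each)
Mar 12, sell 251: 251/526 × $11,386.21 → $5,433.34
Total COGS = $11,306.42 + $6,959.32 + $5,433.34 = $23,699.08
Ending inventory (cost pool remaining) = $5,952.87
Check: goods available $29,651.95 = COGS $23,699.08 + ending $5,952.87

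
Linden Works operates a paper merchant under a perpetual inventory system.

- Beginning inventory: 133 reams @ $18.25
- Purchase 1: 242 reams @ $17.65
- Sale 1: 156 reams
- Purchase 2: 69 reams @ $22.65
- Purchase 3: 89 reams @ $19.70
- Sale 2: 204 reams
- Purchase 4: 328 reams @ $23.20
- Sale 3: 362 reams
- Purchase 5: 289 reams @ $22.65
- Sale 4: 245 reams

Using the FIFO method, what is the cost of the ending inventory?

Ending inventory = $4,144.95

Sale 1 (156) [FIFO — oldest first]: 133 @ $18.25 + 23 @ $17.65 = $2,833.20
Sale 2 (204) [FIFO — oldest first]: 204 @ $17.65 = $3,600.60
Sale 3 (362) [FIFO — oldest first]: 15 @ $17.65 + 69 @ $22.65 + 89 @ $19.70 + 189 @ $23.20 = $7,965.70
Sale 4 (245) [FIFO — oldest first]: 139 @ $23.20 + 106 @ $22.65 = $5,625.70
Total COGS = $2,833.20 + $3,600.60 + $7,965.70 + $5,625.70 = $20,025.20
Ending inventory: 183 @ $22.65 = $4,144.95
Check: goods available $24,170.15 = COGS $20,025.20 + ending $4,144.95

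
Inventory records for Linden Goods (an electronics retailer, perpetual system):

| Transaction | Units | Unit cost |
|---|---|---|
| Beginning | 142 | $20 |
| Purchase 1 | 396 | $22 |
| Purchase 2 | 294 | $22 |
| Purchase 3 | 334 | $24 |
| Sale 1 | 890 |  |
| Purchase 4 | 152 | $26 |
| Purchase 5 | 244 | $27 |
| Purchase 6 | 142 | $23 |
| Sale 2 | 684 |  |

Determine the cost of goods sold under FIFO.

COGS = $36,852

Sale 1 (890) [FIFO — oldest first]: 142 @ $20 + 396 @ $22 + 294 @ $22 + 58 @ $24 = $19,412
Sale 2 (684) [FIFO — oldest first]: 276 @ $24 + 152 @ $26 + 244 @ $27 + 12 @ $23 = $17,440
Total COGS = $19,412 + $17,440 = $36,852
Ending inventory: 130 @ $23 = $2,990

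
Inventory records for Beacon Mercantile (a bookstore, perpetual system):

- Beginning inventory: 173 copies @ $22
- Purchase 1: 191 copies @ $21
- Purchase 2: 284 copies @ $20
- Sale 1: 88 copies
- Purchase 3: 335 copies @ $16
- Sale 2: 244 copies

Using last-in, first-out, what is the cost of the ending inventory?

Ending inventory = $13,193

Sale 1 (88) [LIFO — newest first]: 88 @ $20 = $1,760
Sale 2 (244) [LIFO — newest first]: 244 @ $16 = $3,904
Total COGS = $1,760 + $3,904 = $5,664
Ending inventory: 173 @ $22 + 191 @ $21 + 196 @ $20 + 91 @ $16 = $13,193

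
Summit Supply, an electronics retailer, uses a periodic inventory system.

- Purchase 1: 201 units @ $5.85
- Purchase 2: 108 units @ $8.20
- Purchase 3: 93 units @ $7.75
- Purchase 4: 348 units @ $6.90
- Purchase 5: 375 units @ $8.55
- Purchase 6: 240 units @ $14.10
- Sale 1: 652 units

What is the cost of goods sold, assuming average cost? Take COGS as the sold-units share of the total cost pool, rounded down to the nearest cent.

Sale 1, sell 652: 652/1365 × $11,773.65 → $5,623.75
Ending inventory (cost pool remaining) = $6,149.90
Check: goods available $11,773.65 = COGS $5,623.75 + ending $6,149.90

COGS = $5,623.75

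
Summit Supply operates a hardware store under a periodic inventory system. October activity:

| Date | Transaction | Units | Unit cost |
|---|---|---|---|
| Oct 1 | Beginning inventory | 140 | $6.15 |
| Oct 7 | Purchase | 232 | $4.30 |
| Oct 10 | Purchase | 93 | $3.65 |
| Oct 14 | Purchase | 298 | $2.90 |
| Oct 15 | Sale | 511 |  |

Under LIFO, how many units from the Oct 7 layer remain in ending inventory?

112

Oct 15, 511 sold [LIFO — newest first]: 298 @ $2.90 + 93 @ $3.65 + 120 @ $4.30 = $1,719.65
Ending inventory: 140 @ $6.15 + 112 @ $4.30 = $1,342.60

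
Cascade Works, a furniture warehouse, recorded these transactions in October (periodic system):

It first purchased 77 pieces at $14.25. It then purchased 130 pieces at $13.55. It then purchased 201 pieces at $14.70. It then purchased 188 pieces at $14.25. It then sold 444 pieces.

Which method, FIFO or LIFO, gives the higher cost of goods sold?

FIFO COGS: 77 @ $14.25 + 130 @ $13.55 + 201 @ $14.70 + 36 @ $14.25 = $6,326.45
LIFO COGS: 188 @ $14.25 + 201 @ $14.70 + 55 @ $13.55 = $6,378.95

LIFO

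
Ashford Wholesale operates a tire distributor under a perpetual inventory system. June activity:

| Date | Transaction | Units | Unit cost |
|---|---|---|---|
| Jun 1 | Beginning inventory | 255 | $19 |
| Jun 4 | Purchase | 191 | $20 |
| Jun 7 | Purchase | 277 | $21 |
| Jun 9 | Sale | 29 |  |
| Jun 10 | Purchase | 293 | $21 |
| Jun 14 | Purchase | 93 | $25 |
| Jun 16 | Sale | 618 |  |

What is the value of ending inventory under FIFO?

Jun 9, 29 sold [FIFO — oldest first]: 29 @ $19 = $551
Jun 16, 618 sold [FIFO — oldest first]: 226 @ $19 + 191 @ $20 + 201 @ $21 = $12,335
Total COGS = $551 + $12,335 = $12,886
Ending inventory: 76 @ $21 + 293 @ $21 + 93 @ $25 = $10,074

Ending inventory = $10,074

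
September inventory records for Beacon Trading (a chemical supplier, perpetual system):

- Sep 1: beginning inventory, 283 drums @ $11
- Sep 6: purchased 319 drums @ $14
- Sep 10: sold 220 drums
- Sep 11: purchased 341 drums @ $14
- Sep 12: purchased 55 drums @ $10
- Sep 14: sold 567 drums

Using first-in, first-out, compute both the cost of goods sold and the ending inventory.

Sep 10, 220 sold [FIFO — oldest first]: 220 @ $11 = $2,420
Sep 14, 567 sold [FIFO — oldest first]: 63 @ $11 + 319 @ $14 + 185 @ $14 = $7,749
Total COGS = $2,420 + $7,749 = $10,169
Ending inventory: 156 @ $14 + 55 @ $10 = $2,734
Check: goods available $12,903 = COGS $10,169 + ending $2,734

COGS = $10,169; ending inventory = $2,734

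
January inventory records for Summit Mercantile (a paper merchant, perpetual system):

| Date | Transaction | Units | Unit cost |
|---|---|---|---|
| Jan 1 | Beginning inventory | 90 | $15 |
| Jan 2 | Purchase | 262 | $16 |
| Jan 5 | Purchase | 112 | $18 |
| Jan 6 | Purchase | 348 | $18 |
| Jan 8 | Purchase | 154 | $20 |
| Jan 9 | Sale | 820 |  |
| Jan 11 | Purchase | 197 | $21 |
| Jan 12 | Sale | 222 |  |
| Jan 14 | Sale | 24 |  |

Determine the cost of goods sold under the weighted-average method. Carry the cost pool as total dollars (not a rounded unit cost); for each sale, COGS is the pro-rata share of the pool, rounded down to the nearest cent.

After Jan 1: 90 on hand, pool $1,350.00 (≈ $15.0000 each)
After Jan 2: 352 on hand, pool $5,542.00 (≈ $15.7443 each)
After Jan 5: 464 on hand, pool $7,558.00 (≈ $16.2888 each)
After Jan 6: 812 on hand, pool $13,822.00 (≈ $17.0222 each)
After Jan 8: 966 on hand, pool $16,902.00 (≈ $17.4969 each)
Jan 9, sell 820: 820/966 × $16,902.00 → $14,347.45
After Jan 11: 343 on hand, pool $6,691.55 (≈ $19.5089 each)
Jan 12, sell 222: 222/343 × $6,691.55 → $4,330.97
Jan 14, sell 24: 24/121 × $2,360.58 → $468.21
Total COGS = $14,347.45 + $4,330.97 + $468.21 = $19,146.63
Ending inventory (cost pool remaining) = $1,892.37

COGS = $19,146.63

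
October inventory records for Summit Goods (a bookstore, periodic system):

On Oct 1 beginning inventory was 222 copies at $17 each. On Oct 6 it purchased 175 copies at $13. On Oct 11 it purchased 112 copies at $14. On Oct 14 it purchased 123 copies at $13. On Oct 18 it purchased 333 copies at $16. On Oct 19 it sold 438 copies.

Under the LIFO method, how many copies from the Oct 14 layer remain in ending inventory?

18

Oct 19, 438 sold [LIFO — newest first]: 333 @ $16 + 105 @ $13 = $6,693
Ending inventory: 222 @ $17 + 175 @ $13 + 112 @ $14 + 18 @ $13 = $7,851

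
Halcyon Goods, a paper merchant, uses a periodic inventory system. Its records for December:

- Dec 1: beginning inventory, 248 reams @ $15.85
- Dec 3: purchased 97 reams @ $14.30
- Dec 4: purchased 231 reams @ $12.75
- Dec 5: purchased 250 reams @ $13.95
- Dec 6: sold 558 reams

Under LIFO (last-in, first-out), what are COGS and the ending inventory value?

COGS = $7,533.85; ending inventory = $4,216.80

Dec 6, 558 sold [LIFO — newest first]: 250 @ $13.95 + 231 @ $12.75 + 77 @ $14.30 = $7,533.85
Ending inventory: 248 @ $15.85 + 20 @ $14.30 = $4,216.80
Check: goods available $11,750.65 = COGS $7,533.85 + ending $4,216.80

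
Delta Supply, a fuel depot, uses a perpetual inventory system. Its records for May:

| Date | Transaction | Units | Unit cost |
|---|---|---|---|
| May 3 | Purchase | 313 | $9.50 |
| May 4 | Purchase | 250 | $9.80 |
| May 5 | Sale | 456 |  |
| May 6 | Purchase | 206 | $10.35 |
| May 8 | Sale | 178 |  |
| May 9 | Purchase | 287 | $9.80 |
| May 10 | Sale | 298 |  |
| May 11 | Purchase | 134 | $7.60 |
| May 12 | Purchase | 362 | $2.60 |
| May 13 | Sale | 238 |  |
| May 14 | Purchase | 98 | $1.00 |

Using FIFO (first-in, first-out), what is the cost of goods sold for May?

COGS = $11,234.60

May 5, 456 sold [FIFO — oldest first]: 313 @ $9.50 + 143 @ $9.80 = $4,374.90
May 8, 178 sold [FIFO — oldest first]: 107 @ $9.80 + 71 @ $10.35 = $1,783.45
May 10, 298 sold [FIFO — oldest first]: 135 @ $10.35 + 163 @ $9.80 = $2,994.65
May 13, 238 sold [FIFO — oldest first]: 124 @ $9.80 + 114 @ $7.60 = $2,081.60
Total COGS = $4,374.90 + $1,783.45 + $2,994.65 + $2,081.60 = $11,234.60
Ending inventory: 20 @ $7.60 + 362 @ $2.60 + 98 @ $1.00 = $1,191.20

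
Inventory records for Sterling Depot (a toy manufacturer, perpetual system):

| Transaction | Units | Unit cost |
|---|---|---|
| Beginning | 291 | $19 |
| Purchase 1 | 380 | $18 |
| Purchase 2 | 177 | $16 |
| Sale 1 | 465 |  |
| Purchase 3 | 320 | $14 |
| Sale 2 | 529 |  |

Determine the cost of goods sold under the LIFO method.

Sale 1 (465) [LIFO — newest first]: 177 @ $16 + 288 @ $18 = $8,016
Sale 2 (529) [LIFO — newest first]: 320 @ $14 + 92 @ $18 + 117 @ $19 = $8,359
Total COGS = $8,016 + $8,359 = $16,375
Ending inventory: 174 @ $19 = $3,306

COGS = $16,375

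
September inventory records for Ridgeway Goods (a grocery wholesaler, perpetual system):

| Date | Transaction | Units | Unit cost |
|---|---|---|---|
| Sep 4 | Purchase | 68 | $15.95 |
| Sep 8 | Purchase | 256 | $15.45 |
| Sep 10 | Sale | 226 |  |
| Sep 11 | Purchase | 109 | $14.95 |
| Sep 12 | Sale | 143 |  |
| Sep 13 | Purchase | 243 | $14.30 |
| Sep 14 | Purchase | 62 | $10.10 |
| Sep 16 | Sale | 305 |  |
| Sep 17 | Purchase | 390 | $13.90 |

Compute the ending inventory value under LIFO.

Sep 10, 226 sold [LIFO — newest first]: 226 @ $15.45 = $3,491.70
Sep 12, 143 sold [LIFO — newest first]: 109 @ $14.95 + 30 @ $15.45 + 4 @ $15.95 = $2,156.85
Sep 16, 305 sold [LIFO — newest first]: 62 @ $10.10 + 243 @ $14.30 = $4,101.10
Total COGS = $3,491.70 + $2,156.85 + $4,101.10 = $9,749.65
Ending inventory: 64 @ $15.95 + 390 @ $13.90 = $6,441.80

Ending inventory = $6,441.80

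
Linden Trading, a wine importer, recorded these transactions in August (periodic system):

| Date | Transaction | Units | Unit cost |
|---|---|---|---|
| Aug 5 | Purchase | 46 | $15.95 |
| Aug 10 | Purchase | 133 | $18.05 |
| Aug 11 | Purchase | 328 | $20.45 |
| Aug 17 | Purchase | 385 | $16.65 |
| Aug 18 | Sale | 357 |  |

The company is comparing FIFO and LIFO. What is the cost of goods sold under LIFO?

COGS = $5,944.05

FIFO COGS: 46 @ $15.95 + 133 @ $18.05 + 178 @ $20.45 = $6,774.45
LIFO COGS: 357 @ $16.65 = $5,944.05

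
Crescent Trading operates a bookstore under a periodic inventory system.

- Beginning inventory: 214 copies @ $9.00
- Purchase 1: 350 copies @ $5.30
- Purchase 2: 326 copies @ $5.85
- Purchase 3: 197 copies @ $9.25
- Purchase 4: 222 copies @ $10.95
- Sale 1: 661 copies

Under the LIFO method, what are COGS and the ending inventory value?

COGS = $5,668.85; ending inventory = $4,272.40

Sale 1 (661) [LIFO — newest first]: 222 @ $10.95 + 197 @ $9.25 + 242 @ $5.85 = $5,668.85
Ending inventory: 214 @ $9.00 + 350 @ $5.30 + 84 @ $5.85 = $4,272.40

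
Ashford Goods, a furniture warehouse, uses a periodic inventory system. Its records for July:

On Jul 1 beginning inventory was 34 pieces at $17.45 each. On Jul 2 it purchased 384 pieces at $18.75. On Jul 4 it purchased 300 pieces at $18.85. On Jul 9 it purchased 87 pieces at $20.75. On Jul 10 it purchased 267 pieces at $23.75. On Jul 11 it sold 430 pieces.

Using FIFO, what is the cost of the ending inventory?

Jul 11, 430 sold [FIFO — oldest first]: 34 @ $17.45 + 384 @ $18.75 + 12 @ $18.85 = $8,019.50
Ending inventory: 288 @ $18.85 + 87 @ $20.75 + 267 @ $23.75 = $13,575.30

Ending inventory = $13,575.30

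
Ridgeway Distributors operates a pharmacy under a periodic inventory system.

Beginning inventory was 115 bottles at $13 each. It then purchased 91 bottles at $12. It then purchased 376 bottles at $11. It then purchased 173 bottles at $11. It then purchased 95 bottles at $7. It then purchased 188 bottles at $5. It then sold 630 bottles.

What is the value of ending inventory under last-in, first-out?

Ending inventory = $4,809

Sale 1 (630) [LIFO — newest first]: 188 @ $5 + 95 @ $7 + 173 @ $11 + 174 @ $11 = $5,422
Ending inventory: 115 @ $13 + 91 @ $12 + 202 @ $11 = $4,809
Check: goods available $10,231 = COGS $5,422 + ending $4,809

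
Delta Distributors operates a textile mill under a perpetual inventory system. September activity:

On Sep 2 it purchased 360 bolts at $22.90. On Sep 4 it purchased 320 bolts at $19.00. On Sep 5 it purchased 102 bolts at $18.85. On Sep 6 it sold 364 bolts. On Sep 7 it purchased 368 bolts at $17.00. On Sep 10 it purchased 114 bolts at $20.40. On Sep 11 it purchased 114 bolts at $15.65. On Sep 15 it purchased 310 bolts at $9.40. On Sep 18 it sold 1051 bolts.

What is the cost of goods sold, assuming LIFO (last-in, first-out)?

Sep 6, 364 sold [LIFO — newest first]: 102 @ $18.85 + 262 @ $19.00 = $6,900.70
Sep 18, 1051 sold [LIFO — newest first]: 310 @ $9.40 + 114 @ $15.65 + 114 @ $20.40 + 368 @ $17.00 + 58 @ $19.00 + 87 @ $22.90 = $16,374.00
Total COGS = $6,900.70 + $16,374.00 = $23,274.70
Ending inventory: 273 @ $22.90 = $6,251.70
Check: goods available $29,526.40 = COGS $23,274.70 + ending $6,251.70

COGS = $23,274.70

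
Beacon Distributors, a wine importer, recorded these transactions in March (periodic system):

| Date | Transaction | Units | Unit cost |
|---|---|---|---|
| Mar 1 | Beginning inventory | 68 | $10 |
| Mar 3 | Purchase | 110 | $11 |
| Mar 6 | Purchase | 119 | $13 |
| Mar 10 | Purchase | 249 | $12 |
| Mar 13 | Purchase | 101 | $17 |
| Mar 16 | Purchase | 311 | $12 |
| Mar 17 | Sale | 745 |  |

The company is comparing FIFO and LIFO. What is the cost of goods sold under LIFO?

COGS = $9,529

FIFO COGS: 68 @ $10 + 110 @ $11 + 119 @ $13 + 249 @ $12 + 101 @ $17 + 98 @ $12 = $9,318
LIFO COGS: 311 @ $12 + 101 @ $17 + 249 @ $12 + 84 @ $13 = $9,529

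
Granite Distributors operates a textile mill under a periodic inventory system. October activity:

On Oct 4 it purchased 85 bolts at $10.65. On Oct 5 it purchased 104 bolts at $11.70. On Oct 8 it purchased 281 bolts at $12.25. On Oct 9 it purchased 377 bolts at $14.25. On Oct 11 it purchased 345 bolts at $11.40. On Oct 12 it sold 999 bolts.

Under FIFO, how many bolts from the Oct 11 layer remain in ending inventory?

Oct 12, 999 sold [FIFO — oldest first]: 85 @ $10.65 + 104 @ $11.70 + 281 @ $12.25 + 377 @ $14.25 + 152 @ $11.40 = $12,669.35
Ending inventory: 193 @ $11.40 = $2,200.20
Check: goods available $14,869.55 = COGS $12,669.35 + ending $2,200.20

193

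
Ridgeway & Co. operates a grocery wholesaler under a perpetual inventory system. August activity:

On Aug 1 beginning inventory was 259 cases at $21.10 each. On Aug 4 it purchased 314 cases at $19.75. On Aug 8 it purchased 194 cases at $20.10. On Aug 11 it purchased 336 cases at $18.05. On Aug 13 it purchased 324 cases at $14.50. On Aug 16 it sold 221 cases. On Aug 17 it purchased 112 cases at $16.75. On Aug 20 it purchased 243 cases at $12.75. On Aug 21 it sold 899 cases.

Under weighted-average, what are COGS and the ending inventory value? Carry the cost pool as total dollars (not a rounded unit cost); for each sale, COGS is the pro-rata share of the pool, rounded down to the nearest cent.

After Aug 1: 259 on hand, pool $5,464.90 (≈ $21.1000 each)
After Aug 4: 573 on hand, pool $11,666.40 (≈ $20.3602 each)
After Aug 8: 767 on hand, pool $15,565.80 (≈ $20.2944 each)
After Aug 11: 1103 on hand, pool $21,630.60 (≈ $19.6107 each)
After Aug 13: 1427 on hand, pool $26,328.60 (≈ $18.4503 each)
Aug 16, sell 221: 221/1427 × $26,328.60 → $4,077.51
After Aug 17: 1318 on hand, pool $24,127.09 (≈ $18.3058 each)
After Aug 20: 1561 on hand, pool $27,225.34 (≈ $17.4410 each)
Aug 21, sell 899: 899/1561 × $27,225.34 → $15,679.42
Total COGS = $4,077.51 + $15,679.42 = $19,756.93
Ending inventory (cost pool remaining) = $11,545.92
Check: goods available $31,302.85 = COGS $19,756.93 + ending $11,545.92

COGS = $19,756.93; ending inventory = $11,545.92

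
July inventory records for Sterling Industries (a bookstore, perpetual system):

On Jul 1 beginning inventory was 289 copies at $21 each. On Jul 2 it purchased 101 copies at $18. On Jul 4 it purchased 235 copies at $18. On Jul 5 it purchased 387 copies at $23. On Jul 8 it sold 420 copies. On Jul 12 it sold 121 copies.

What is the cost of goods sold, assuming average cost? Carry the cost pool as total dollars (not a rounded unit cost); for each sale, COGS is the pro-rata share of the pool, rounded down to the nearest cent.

After Jul 1: 289 on hand, pool $6,069.00 (≈ $21.0000 each)
After Jul 2: 390 on hand, pool $7,887.00 (≈ $20.2231 each)
After Jul 4: 625 on hand, pool $12,117.00 (≈ $19.3872 each)
After Jul 5: 1012 on hand, pool $21,018.00 (≈ $20.7688 each)
Jul 8, sell 420: 420/1012 × $21,018.00 → $8,722.88
Jul 12, sell 121: 121/592 × $12,295.12 → $2,513.02
Total COGS = $8,722.88 + $2,513.02 = $11,235.90
Ending inventory (cost pool remaining) = $9,782.10

COGS = $11,235.90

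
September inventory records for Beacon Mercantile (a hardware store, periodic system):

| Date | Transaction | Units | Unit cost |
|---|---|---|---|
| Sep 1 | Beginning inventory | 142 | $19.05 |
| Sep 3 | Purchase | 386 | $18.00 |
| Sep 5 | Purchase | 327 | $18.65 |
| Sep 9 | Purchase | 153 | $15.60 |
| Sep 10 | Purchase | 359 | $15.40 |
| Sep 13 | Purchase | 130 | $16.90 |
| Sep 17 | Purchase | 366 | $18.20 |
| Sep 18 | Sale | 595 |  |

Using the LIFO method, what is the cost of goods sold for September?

COGS = $10,382.80

Sep 18, 595 sold [LIFO — newest first]: 366 @ $18.20 + 130 @ $16.90 + 99 @ $15.40 = $10,382.80
Ending inventory: 142 @ $19.05 + 386 @ $18.00 + 327 @ $18.65 + 153 @ $15.60 + 260 @ $15.40 = $22,142.45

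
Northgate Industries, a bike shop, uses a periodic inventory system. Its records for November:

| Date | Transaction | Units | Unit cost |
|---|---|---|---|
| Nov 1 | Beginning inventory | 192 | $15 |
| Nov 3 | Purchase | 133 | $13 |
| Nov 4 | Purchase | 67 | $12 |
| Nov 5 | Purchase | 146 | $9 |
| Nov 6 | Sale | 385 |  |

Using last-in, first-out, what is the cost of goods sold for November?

Nov 6, 385 sold [LIFO — newest first]: 146 @ $9 + 67 @ $12 + 133 @ $13 + 39 @ $15 = $4,432
Ending inventory: 153 @ $15 = $2,295

COGS = $4,432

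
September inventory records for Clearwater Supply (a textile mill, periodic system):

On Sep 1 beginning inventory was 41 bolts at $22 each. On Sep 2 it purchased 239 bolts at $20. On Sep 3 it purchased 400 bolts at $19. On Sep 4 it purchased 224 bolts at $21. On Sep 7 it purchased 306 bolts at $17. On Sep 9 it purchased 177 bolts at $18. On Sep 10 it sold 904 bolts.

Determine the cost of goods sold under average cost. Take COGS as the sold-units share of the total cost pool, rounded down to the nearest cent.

COGS = $17,189.68

Sep 10, sell 904: 904/1387 × $26,374.00 → $17,189.68
Ending inventory (cost pool remaining) = $9,184.32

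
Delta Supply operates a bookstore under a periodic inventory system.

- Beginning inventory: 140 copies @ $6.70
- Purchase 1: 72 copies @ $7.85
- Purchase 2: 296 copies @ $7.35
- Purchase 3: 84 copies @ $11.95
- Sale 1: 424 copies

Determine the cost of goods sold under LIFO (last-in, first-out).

COGS = $3,524.80

Sale 1 (424) [LIFO — newest first]: 84 @ $11.95 + 296 @ $7.35 + 44 @ $7.85 = $3,524.80
Ending inventory: 140 @ $6.70 + 28 @ $7.85 = $1,157.80
Check: goods available $4,682.60 = COGS $3,524.80 + ending $1,157.80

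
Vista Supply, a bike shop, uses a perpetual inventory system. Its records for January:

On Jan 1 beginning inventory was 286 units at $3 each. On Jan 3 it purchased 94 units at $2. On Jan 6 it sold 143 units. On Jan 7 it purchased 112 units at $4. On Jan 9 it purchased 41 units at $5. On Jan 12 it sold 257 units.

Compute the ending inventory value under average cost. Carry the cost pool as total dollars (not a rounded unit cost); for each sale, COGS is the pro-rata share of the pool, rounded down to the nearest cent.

Ending inventory = $445.17

After Jan 1: 286 on hand, pool $858.00 (≈ $3.0000 each)
After Jan 3: 380 on hand, pool $1,046.00 (≈ $2.7526 each)
Jan 6, sell 143: 143/380 × $1,046.00 → $393.62
After Jan 7: 349 on hand, pool $1,100.38 (≈ $3.1530 each)
After Jan 9: 390 on hand, pool $1,305.38 (≈ $3.3471 each)
Jan 12, sell 257: 257/390 × $1,305.38 → $860.21
Total COGS = $393.62 + $860.21 = $1,253.83
Ending inventory (cost pool remaining) = $445.17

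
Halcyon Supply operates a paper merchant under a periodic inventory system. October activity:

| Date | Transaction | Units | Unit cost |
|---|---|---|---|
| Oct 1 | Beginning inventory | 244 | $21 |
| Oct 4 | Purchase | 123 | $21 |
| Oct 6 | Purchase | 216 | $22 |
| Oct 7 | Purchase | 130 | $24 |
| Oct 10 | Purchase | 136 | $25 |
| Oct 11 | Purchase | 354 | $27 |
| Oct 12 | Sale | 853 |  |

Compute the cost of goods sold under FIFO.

Oct 12, 853 sold [FIFO — oldest first]: 244 @ $21 + 123 @ $21 + 216 @ $22 + 130 @ $24 + 136 @ $25 + 4 @ $27 = $19,087
Ending inventory: 350 @ $27 = $9,450

COGS = $19,087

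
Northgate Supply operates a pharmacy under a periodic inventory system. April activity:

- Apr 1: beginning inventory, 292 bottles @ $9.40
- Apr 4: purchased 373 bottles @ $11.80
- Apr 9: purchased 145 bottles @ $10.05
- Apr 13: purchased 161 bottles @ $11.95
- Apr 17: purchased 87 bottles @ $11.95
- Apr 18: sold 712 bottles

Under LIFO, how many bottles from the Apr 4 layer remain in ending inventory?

54

Apr 18, 712 sold [LIFO — newest first]: 87 @ $11.95 + 161 @ $11.95 + 145 @ $10.05 + 319 @ $11.80 = $8,185.05
Ending inventory: 292 @ $9.40 + 54 @ $11.80 = $3,382.00
Check: goods available $11,567.05 = COGS $8,185.05 + ending $3,382.00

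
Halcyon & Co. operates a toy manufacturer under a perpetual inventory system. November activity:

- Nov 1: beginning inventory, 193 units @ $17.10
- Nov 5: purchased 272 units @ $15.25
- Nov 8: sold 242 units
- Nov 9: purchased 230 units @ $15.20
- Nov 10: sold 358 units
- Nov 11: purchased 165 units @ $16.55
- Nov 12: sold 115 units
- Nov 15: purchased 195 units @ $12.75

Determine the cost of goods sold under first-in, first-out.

Nov 8, 242 sold [FIFO — oldest first]: 193 @ $17.10 + 49 @ $15.25 = $4,047.55
Nov 10, 358 sold [FIFO — oldest first]: 223 @ $15.25 + 135 @ $15.20 = $5,452.75
Nov 12, 115 sold [FIFO — oldest first]: 95 @ $15.20 + 20 @ $16.55 = $1,775.00
Total COGS = $4,047.55 + $5,452.75 + $1,775.00 = $11,275.30
Ending inventory: 145 @ $16.55 + 195 @ $12.75 = $4,886.00

COGS = $11,275.30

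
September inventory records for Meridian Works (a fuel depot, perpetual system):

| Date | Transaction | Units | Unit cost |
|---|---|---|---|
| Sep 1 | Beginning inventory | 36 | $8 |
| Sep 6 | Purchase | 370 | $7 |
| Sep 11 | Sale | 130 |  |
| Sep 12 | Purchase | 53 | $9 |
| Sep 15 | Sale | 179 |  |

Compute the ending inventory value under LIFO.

Ending inventory = $1,086

Sep 11, 130 sold [LIFO — newest first]: 130 @ $7 = $910
Sep 15, 179 sold [LIFO — newest first]: 53 @ $9 + 126 @ $7 = $1,359
Total COGS = $910 + $1,359 = $2,269
Ending inventory: 36 @ $8 + 114 @ $7 = $1,086
Check: goods available $3,355 = COGS $2,269 + ending $1,086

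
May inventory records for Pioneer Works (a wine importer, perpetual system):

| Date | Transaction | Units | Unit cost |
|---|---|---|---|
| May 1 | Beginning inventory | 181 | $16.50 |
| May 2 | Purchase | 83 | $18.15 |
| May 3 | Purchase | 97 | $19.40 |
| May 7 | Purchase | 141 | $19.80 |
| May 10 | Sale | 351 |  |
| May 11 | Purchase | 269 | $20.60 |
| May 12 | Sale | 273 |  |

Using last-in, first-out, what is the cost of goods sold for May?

May 10, 351 sold [LIFO — newest first]: 141 @ $19.80 + 97 @ $19.40 + 83 @ $18.15 + 30 @ $16.50 = $6,675.05
May 12, 273 sold [LIFO — newest first]: 269 @ $20.60 + 4 @ $16.50 = $5,607.40
Total COGS = $6,675.05 + $5,607.40 = $12,282.45
Ending inventory: 147 @ $16.50 = $2,425.50

COGS = $12,282.45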